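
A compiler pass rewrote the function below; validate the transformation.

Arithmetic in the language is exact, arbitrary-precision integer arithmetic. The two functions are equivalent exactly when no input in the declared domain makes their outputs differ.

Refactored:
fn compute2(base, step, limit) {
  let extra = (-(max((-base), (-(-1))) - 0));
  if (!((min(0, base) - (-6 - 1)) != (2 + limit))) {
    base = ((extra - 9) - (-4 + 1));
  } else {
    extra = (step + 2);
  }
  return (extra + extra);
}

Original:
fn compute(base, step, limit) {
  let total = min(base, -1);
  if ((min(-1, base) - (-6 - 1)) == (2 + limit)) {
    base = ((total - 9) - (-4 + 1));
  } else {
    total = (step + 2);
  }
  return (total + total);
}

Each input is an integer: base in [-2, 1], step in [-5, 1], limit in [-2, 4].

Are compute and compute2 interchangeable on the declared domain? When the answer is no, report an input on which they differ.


These are not equivalent — on base=0, step=-5, limit=4 the outputs split (-2 vs -6).
compute: total=-1, then ((min(-1, base) - (-6 - 1)) == (2 + limit)) is true, then base=-7, then returns -2
compute2: extra=-1, then (!((min(0, base) - (-6 - 1)) != (2 + limit))) is false, then extra=-3, then returns -6
verdict: not equivalent; witness: base=0, step=-5, limit=4


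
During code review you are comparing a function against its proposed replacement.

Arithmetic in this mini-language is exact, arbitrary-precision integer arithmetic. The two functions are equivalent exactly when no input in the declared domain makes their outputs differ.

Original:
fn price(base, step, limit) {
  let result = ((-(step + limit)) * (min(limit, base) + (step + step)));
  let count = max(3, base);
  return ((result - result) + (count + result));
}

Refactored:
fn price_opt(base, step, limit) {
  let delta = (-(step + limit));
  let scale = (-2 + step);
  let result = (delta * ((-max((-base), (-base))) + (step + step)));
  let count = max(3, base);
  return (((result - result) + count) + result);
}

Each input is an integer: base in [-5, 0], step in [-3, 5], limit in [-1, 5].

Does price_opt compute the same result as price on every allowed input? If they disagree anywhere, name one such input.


Not equivalent: base=0, step=-3, limit=-1 separates them (-25 vs -21).
price: result := -28 | count := 3 | result -25
price_opt: delta := 4 | scale := -5 | result := -24 | count := 3 | result -21
verdict: not equivalent; witness: base=0, step=-3, limit=-1


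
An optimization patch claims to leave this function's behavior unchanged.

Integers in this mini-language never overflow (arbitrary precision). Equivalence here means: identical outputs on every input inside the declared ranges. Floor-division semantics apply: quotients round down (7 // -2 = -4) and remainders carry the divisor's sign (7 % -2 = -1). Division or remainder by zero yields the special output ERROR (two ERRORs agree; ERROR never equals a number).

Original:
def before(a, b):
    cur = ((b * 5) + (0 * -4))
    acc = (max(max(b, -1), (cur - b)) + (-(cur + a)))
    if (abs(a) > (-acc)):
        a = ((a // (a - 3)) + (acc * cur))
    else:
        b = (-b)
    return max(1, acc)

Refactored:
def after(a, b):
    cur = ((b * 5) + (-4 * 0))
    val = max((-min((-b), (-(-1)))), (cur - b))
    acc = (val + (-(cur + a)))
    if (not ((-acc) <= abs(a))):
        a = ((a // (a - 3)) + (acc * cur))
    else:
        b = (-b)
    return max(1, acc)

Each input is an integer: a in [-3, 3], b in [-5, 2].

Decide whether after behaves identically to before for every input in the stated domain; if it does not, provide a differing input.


Run the pair on a=3, b=-5.
before: cur := -25 | acc := 21 | (abs(a) > (-acc)): true | divide-by-zero, output ERROR
after: cur := -25 | val := -1 | acc := 21 | (not ((-acc) <= abs(a))): false | b := 5 | result 21
ERROR against 21: the behavior changed.
verdict: not equivalent; witness: a=3, b=-5


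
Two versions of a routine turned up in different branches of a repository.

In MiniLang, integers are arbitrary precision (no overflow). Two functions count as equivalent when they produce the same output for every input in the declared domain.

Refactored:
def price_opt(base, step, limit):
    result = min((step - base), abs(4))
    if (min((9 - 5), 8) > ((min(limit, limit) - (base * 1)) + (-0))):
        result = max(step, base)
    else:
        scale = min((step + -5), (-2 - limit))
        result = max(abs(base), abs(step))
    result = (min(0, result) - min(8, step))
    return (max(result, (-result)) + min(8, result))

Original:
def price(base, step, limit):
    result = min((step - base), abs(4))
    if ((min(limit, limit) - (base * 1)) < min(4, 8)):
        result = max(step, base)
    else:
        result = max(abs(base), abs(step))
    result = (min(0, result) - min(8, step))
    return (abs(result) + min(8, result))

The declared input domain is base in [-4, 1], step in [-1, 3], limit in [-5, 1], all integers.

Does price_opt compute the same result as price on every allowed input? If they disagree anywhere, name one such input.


Equivalent — the differences include local variable names differ, and arithmetic usage differs, and statement counts differ, and min/max/abs usage differs, and constant usage differs, and comparison usage differs, yet no declared input distinguishes the two.
Spot check at base=-1, step=-1, limit=-2 — price: result=0, then ((min(limit, limit) - (base * 1)) < min(4, 8)) is true, then result=-1, then result=0, then returns 0. price_opt: result=0, then (min((9 - 5), 8) > ((min(limit, limit) - (base * 1)) + (-0))) is true, then result=-1, then result=0, then returns 0. Both give 0.
Sweeping the whole domain (210 inputs) finds no disagreement.
verdict: equivalent


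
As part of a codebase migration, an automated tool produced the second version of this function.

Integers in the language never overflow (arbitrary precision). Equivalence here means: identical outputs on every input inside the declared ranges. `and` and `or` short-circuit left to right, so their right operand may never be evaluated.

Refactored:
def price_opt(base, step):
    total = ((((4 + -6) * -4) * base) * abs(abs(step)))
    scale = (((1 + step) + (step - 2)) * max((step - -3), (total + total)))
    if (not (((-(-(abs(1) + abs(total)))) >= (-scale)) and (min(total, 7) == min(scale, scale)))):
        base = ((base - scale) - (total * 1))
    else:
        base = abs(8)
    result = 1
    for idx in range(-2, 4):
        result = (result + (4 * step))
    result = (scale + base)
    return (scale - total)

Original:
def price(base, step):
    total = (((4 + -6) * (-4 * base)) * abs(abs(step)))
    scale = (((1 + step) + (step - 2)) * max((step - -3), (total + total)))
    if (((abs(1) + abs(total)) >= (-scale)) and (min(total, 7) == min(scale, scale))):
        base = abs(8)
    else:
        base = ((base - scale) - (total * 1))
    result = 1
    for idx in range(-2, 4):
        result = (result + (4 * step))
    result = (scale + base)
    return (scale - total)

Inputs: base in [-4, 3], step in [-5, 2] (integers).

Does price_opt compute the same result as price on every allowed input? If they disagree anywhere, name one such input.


Behavior is preserved: although boolean connective usage differs, the outputs never diverge.
As a probe, take base=2, step=0: price runs total := 0 | scale := -3 | (((abs(1) + abs(total)) >= (-scale)) and (min(total, 7) == min(scale, scale))): false | base := 5 | result := 1 | iter idx=-2: | result := 1 | iter idx=-1: | result := 1 | iter idx=0: | result := 1 | iter idx=1: | result := 1 | iter idx=2: | result := 1 | iter idx=3: | result := 1 | result := 2 | result -3; price_opt runs total := 0 | scale := -3 | (not (((-(-(abs(1) + abs(total)))) >= (-scale)) and (min(total, 7) == min(scale, scale)))): true | base := 5 | result := 1 | iter idx=-2: | result := 1 | iter idx=-1: | result := 1 | iter idx=0: | result := 1 | iter idx=1: | result := 1 | iter idx=2: | result := 1 | iter idx=3: | result := 1 | result := 2 | result -3; both end at -3.
An exhaustive pass over the 64 declared inputs shows identical outputs.
verdict: equivalent


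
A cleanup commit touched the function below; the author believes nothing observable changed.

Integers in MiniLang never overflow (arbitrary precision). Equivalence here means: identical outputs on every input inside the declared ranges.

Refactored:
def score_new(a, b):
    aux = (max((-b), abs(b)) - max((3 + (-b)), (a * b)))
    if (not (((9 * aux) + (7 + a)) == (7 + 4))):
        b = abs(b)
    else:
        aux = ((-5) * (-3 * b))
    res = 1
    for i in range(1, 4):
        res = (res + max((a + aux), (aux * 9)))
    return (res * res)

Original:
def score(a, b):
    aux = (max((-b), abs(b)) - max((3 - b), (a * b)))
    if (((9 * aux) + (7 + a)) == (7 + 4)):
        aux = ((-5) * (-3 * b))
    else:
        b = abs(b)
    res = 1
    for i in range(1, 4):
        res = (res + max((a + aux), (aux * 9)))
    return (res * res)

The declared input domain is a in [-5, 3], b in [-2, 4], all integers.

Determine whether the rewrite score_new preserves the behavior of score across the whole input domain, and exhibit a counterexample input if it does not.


Changes here: boolean connective usage differs; arithmetic usage differs; the full 63-point sweep finds no disagreement.
verdict: equivalent


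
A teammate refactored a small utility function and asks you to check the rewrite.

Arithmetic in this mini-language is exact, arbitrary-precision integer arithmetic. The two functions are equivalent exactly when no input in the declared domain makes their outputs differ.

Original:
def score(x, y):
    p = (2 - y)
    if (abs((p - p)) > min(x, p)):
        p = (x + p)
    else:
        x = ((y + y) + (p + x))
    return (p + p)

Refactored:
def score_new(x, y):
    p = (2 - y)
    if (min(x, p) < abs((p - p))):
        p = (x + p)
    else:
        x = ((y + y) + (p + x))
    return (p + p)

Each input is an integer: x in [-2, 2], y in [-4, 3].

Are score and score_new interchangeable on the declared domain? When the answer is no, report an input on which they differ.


Side by side, the visible changes include: comparison usage differs.
Tracing x=1, y=0: score: p := 2 | (abs((p - p)) > min(x, p)): false | x := 3 | result 4 | score_new: p := 2 | (min(x, p) < abs((p - p))): false | x := 3 | result 4 — matching result 4.
Every one of the 40 inputs gives matching results.
verdict: equivalent


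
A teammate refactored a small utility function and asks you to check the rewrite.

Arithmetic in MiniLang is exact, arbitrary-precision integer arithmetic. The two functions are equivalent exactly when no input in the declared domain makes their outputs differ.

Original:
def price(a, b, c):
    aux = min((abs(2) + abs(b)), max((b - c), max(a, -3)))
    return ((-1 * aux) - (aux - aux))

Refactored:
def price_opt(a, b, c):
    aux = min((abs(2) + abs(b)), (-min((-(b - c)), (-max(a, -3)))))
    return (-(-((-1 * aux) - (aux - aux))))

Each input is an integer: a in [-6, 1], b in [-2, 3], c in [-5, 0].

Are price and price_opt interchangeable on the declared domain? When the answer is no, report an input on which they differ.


Reading the diff, among the changes: min/max/abs usage differs.
As a probe, take a=-4, b=-1, c=-2: price runs aux := 1 | result -1; price_opt runs aux := 1 | result -1; both end at -1.
Checked all 288 inputs in the declared domain: the outputs agree on every one.
verdict: equivalent


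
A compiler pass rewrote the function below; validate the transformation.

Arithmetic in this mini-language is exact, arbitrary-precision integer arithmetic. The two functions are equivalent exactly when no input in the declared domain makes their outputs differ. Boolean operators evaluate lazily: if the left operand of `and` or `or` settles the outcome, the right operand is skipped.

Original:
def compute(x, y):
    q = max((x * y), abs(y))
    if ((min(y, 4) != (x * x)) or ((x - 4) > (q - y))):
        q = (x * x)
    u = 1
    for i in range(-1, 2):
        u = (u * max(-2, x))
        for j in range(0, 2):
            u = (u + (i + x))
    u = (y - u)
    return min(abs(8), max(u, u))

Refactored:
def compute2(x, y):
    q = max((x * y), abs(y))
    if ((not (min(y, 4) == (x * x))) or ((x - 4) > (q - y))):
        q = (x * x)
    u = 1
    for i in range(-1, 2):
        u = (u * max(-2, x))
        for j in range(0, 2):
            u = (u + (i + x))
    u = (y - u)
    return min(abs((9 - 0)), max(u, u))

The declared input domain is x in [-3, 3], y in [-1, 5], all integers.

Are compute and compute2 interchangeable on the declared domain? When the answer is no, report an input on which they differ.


Consider the input x=-3, y=-1.
compute: q becomes 3; next ((min(y, 4) != (x * x)) or ((x - 4) > (q - y))) evaluates to true; next q becomes 9; next u becomes 1; next at i=-1:; next u becomes -2; next at j=0:; next u becomes -6; next at j=1:; next u becomes -10; next at i=0:; next u becomes 20; next at j=0:; next u becomes 17; next at j=1:; next u becomes 14; next at i=1:; next u becomes -28; next at j=0:; next u becomes -30; next at j=1:; next u becomes -32; next u becomes 31; next final value 8
compute2: q becomes 3; next ((not (min(y, 4) == (x * x))) or ((x - 4) > (q - y))) evaluates to true; next q becomes 9; next u becomes 1; next at i=-1:; next u becomes -2; next at j=0:; next u becomes -6; next at j=1:; next u becomes -10; next at i=0:; next u becomes 20; next at j=0:; next u becomes 17; next at j=1:; next u becomes 14; next at i=1:; next u becomes -28; next at j=0:; next u becomes -30; next at j=1:; next u becomes -32; next u becomes 31; next final value 9
8 against 9: the behavior changed.
verdict: not equivalent; witness: x=-3, y=-1


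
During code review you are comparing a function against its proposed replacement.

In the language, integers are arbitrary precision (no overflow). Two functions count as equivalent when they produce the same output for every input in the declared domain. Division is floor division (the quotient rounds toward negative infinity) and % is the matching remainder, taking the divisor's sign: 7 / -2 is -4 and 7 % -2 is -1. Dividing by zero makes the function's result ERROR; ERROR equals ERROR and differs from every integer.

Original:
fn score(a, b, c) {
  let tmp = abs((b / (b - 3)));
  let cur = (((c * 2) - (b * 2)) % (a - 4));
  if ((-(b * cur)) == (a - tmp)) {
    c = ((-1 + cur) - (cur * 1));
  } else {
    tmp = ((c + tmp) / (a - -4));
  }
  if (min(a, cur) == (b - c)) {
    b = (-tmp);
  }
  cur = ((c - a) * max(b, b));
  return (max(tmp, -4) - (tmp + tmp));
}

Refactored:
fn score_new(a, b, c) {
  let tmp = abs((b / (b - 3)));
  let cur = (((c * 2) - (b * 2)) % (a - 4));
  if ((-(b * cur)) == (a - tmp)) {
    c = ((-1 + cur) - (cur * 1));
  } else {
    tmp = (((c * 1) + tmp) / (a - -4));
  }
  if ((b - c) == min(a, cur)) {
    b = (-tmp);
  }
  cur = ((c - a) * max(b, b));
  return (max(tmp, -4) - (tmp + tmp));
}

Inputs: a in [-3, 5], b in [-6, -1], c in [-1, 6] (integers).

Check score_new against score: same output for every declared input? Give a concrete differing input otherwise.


Changes here: constant usage differs; also arithmetic usage differs; the full 432-point sweep finds no disagreement.
verdict: equivalent


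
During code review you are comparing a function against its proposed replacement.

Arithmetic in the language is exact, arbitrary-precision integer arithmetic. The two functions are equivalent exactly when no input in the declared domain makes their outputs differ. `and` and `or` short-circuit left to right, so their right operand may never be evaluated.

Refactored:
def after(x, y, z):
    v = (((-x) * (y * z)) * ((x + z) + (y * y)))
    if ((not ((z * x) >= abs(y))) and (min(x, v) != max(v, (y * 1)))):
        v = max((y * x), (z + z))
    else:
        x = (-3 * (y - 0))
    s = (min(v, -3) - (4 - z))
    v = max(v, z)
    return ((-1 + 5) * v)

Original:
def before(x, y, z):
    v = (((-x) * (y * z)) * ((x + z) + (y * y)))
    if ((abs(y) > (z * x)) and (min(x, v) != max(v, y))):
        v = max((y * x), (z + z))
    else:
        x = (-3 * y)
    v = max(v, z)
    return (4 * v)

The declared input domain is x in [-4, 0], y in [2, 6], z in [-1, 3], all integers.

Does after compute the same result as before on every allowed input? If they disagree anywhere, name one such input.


Differences: boolean connective usage differs; also local variable names differ; also arithmetic usage differs; also min/max/abs usage differs; also constant usage differs; also statement counts differ; also comparison usage differs — yet all 125 inputs agree.
verdict: equivalent


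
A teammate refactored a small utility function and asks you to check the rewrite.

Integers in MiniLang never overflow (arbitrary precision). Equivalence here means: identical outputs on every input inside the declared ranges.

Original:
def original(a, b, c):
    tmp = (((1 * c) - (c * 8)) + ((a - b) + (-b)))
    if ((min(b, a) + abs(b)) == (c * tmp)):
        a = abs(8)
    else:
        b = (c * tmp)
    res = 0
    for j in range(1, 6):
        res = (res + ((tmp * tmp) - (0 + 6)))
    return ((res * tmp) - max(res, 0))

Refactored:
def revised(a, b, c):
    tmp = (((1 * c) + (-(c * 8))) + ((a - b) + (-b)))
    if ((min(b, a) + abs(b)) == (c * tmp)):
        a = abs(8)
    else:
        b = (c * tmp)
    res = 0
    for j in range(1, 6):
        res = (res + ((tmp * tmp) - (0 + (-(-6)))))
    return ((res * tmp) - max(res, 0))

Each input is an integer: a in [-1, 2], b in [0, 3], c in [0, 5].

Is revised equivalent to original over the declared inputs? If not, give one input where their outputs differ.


The two versions differ — the changes include arithmetic usage differs.
As a probe, take a=-1, b=3, c=5: original runs tmp := -42 | ((min(b, a) + abs(b)) == (c * tmp)): false | b := -210 | res := 0 | iter j=1: | res := 1758 | iter j=2: | res := 3516 | iter j=3: | res := 5274 | iter j=4: | res := 7032 | iter j=5: | res := 8790 | result -377970; revised runs tmp := -42 | ((min(b, a) + abs(b)) == (c * tmp)): false | b := -210 | res := 0 | iter j=1: | res := 1758 | iter j=2: | res := 3516 | iter j=3: | res := 5274 | iter j=4: | res := 7032 | iter j=5: | res := 8790 | result -377970; both end at -377970.
An exhaustive pass over the 96 declared inputs shows identical outputs.
verdict: equivalent


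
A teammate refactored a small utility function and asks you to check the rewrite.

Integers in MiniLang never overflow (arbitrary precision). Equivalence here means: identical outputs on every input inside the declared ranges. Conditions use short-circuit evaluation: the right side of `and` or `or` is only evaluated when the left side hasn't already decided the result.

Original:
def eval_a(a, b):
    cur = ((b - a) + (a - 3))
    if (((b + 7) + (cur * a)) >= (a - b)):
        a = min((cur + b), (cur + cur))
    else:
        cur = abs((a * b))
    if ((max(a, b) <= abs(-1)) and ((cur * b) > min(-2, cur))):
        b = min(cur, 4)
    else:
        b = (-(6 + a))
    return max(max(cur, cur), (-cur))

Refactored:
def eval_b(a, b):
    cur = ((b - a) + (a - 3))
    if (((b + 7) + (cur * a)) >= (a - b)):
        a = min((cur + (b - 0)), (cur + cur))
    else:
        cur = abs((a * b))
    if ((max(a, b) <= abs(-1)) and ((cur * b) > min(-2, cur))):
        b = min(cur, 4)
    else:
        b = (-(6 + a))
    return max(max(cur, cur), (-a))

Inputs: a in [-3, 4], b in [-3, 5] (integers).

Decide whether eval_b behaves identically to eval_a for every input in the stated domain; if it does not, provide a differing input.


Evaluate both at a=-3, b=-3.
eval_a: cur = -6; (((b + 7) + (cur * a)) >= (a - b)) -> true; a = -12; ((max(a, b) <= abs(-1)) and ((cur * b) > min(-2, cur))) -> true; b = -6; return 6
eval_b: cur = -6; (((b + 7) + (cur * a)) >= (a - b)) -> true; a = -12; ((max(a, b) <= abs(-1)) and ((cur * b) > min(-2, cur))) -> true; b = -6; return 12
6 vs 12 — the two versions disagree here.
verdict: not equivalent; witness: a=-3, b=-3


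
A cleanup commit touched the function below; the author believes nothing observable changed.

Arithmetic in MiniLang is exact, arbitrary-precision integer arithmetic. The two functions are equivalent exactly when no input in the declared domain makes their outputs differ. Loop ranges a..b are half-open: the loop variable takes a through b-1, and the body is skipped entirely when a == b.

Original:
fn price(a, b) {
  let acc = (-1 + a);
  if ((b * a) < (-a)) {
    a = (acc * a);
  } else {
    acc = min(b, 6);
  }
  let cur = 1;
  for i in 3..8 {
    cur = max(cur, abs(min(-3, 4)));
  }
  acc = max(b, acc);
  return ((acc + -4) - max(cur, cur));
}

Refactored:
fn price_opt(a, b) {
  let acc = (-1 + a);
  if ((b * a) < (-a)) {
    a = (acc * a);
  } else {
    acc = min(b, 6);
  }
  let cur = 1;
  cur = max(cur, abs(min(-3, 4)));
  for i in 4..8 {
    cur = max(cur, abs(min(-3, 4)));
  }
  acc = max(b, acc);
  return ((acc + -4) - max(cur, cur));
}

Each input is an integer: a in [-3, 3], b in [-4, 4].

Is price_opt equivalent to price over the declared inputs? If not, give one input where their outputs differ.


The two are interchangeable: statement counts differ; and constant usage differs; and min/max/abs usage differs; and loop structure differs, and every declared input agrees.
One worked example (a=-1, b=-4) — price: acc=-2, then ((b * a) < (-a)) is false, then acc=-4, then cur=1, then (i=3), then cur=3, then (i=4), then cur=3, then (i=5), then cur=3, then (i=6), then cur=3, then (i=7), then cur=3, then acc=-4, then returns -11; price_opt: acc=-2, then ((b * a) < (-a)) is false, then acc=-4, then cur=1, then cur=3, then (i=4), then cur=3, then (i=5), then cur=3, then (i=6), then cur=3, then (i=7), then cur=3, then acc=-4, then returns -11; agreement on -11.
An exhaustive pass over the 63 declared inputs shows identical outputs.
verdict: equivalent


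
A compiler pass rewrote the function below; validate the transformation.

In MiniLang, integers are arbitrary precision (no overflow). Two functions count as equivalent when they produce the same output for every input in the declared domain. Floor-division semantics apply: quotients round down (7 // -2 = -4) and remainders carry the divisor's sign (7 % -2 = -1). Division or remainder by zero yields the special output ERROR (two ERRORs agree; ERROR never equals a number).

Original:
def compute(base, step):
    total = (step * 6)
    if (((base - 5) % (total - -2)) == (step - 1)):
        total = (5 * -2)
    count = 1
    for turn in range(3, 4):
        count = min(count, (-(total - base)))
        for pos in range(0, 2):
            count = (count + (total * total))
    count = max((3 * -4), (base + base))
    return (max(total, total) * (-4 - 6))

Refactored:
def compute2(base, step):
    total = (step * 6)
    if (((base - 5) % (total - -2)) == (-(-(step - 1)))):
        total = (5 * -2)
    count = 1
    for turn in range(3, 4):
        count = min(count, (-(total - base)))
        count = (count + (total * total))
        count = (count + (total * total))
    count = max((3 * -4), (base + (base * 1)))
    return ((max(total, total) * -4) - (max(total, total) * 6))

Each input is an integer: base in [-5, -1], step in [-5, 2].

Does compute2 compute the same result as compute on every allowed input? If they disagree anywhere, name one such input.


Side by side, the visible changes include: local variable names differ; arithmetic usage differs; constant usage differs; loop structure differs; min/max/abs usage differs.
Tracing base=-2, step=0: compute: total becomes 0; next (((base - 5) % (total - -2)) == (step - 1)) evaluates to false; next count becomes 1; next at turn=3:; next count becomes -2; next at pos=0:; next count becomes -2; next at pos=1:; next count becomes -2; next count becomes -4; next final value 0 | compute2: total becomes 0; next (((base - 5) % (total - -2)) == (-(-(step - 1)))) evaluates to false; next count becomes 1; next at turn=3:; next count becomes -2; next count becomes -2; next count becomes -2; next count becomes -4; next final value 0 — matching result 0.
Across all 40 domain points the two functions coincide.
verdict: equivalent


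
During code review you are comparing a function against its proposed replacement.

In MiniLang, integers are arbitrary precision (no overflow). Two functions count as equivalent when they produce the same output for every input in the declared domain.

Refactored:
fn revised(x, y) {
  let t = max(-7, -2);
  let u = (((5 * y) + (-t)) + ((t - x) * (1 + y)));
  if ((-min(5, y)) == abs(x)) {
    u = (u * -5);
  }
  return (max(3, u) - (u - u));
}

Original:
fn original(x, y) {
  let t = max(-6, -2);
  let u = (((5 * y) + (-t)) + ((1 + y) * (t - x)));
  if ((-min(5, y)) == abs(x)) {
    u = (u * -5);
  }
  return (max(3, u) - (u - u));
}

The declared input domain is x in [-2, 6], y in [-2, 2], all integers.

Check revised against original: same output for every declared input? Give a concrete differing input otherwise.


The suspicious edit (`-6` became `-7`) never changes the result for any input inside the declared domain.
One worked example (x=2, y=0) — original: t := -2 | u := -2 | ((-min(5, y)) == abs(x)): false | result 3; revised: t := -2 | u := -2 | ((-min(5, y)) == abs(x)): false | result 3; agreement on 3.
An exhaustive pass over the 45 declared inputs shows identical outputs.
verdict: equivalent


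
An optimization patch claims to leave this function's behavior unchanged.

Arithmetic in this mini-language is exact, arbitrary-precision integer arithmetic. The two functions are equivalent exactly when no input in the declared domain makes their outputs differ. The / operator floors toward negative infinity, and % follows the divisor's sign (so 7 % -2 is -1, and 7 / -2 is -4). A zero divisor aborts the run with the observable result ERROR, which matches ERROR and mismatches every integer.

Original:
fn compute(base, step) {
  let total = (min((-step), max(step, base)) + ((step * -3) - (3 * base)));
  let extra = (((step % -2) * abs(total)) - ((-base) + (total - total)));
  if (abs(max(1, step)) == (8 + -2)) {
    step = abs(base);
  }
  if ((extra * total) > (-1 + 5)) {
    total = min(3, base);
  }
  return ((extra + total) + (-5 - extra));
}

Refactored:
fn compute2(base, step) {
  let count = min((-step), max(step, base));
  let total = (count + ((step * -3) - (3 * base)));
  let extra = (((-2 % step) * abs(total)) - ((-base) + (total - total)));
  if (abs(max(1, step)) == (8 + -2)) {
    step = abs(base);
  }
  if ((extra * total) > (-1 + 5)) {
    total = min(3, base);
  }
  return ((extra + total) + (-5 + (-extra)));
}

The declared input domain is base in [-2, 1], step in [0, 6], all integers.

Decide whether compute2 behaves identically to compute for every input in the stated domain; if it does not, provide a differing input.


Take base=-2, step=0.
compute: total=6, then extra=-2, then (abs(max(1, step)) == (8 + -2)) is false, then ((extra * total) > (-1 + 5)) is false, then returns 1
compute2: count=0, then total=6, then a zero divisor aborts: ERROR
1 against ERROR: the behavior changed.
verdict: not equivalent; witness: base=-2, step=0


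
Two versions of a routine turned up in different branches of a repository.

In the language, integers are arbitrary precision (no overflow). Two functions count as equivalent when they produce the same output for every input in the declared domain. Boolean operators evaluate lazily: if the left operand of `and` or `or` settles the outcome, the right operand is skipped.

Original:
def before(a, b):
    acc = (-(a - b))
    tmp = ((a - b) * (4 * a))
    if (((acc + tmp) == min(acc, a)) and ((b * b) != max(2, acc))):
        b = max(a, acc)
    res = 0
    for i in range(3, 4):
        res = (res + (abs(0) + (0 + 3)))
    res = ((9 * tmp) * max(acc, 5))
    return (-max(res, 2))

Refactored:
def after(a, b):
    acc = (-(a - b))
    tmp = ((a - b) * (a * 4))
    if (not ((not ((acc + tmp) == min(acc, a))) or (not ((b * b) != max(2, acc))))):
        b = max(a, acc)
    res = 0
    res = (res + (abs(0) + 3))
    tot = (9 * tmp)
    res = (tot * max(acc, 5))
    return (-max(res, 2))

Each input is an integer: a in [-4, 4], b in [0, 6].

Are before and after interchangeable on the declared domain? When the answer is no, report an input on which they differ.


The two are interchangeable: arithmetic usage differs, and constant usage differs, and local variable names differ, and boolean connective usage differs, and loop structure differs, and every declared input agrees.
Tracing a=4, b=4: before: acc=0, then tmp=0, then (((acc + tmp) == min(acc, a)) and ((b * b) != max(2, acc))) is true, then b=4, then res=0, then (i=3), then res=3, then res=0, then returns -2 | after: acc=0, then tmp=0, then (not ((not ((acc + tmp) == min(acc, a))) or (not ((b * b) != max(2, acc))))) is true, then b=4, then res=0, then res=3, then tot=0, then res=0, then returns -2 — matching result -2.
Across all 63 domain points the two functions coincide.
verdict: equivalent


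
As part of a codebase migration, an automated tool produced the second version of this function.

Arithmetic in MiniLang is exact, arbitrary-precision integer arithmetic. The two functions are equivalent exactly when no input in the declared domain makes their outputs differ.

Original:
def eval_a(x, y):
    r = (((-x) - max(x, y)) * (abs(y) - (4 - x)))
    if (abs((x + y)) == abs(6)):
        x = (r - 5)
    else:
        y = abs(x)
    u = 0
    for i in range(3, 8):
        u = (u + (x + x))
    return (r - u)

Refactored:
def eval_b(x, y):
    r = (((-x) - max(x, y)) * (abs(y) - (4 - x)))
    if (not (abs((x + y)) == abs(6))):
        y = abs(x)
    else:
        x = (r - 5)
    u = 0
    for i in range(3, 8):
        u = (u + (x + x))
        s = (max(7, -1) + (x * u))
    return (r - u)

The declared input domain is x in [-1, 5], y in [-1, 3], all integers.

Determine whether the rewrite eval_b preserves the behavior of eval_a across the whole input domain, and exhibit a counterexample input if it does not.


A substantive addition is an assignment to `s` whose value nothing reads; no result depends on it; all 35 inputs agree.
verdict: equivalent


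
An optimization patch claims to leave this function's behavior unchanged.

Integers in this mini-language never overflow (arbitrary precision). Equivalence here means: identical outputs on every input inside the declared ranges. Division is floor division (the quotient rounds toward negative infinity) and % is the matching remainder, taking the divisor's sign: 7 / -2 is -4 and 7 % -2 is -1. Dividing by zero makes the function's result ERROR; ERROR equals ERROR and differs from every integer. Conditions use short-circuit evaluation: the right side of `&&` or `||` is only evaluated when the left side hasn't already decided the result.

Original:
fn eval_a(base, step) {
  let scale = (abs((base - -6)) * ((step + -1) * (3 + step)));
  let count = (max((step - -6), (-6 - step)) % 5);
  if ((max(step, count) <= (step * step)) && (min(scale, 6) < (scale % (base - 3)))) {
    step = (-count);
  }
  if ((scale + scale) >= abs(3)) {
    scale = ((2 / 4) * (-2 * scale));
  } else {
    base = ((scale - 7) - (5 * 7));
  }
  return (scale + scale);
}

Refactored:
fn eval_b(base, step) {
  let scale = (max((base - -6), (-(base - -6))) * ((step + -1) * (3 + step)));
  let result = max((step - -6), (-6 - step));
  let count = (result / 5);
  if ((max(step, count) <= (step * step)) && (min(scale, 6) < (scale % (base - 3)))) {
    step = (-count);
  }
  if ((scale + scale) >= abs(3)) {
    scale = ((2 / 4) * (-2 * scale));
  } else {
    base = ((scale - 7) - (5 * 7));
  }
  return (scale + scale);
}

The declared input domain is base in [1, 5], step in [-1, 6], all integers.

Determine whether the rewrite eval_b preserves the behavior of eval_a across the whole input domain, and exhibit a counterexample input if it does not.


These are not equivalent — on base=3, step=1 the outputs split (0 vs ERROR).
eval_a: scale := 0 | count := 2 | ((max(step, count) <= (step * step)) && (min(scale, 6) < (scale % (base - 3)))): false | ((scale + scale) >= abs(3)): false | base := -42 | result 0
eval_b: scale := 0 | result := 7 | count := 1 | divide-by-zero, output ERROR
verdict: not equivalent; witness: base=3, step=1


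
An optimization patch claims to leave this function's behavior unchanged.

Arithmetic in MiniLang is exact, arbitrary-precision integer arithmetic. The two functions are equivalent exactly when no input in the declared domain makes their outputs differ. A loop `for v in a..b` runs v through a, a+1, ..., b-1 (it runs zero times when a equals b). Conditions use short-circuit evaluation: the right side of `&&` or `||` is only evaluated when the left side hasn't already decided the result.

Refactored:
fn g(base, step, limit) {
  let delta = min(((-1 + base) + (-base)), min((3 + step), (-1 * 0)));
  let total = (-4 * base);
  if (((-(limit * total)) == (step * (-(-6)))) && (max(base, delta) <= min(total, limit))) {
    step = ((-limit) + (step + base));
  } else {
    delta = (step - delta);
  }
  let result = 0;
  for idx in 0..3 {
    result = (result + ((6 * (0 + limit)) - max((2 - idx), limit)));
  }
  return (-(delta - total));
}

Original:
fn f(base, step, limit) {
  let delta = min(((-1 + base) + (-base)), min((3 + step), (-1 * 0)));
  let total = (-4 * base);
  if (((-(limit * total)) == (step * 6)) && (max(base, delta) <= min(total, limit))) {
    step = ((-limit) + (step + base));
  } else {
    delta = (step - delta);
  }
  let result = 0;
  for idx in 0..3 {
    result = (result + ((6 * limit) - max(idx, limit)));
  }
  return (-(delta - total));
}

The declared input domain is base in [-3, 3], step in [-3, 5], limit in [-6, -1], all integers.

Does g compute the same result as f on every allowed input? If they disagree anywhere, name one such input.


Comparing the listings, the differences include: arithmetic usage differs; constant usage differs.
Spot check at base=2, step=1, limit=-6 — f: delta=-1, then total=-8, then (((-(limit * total)) == (step * 6)) && (max(base, delta) <= min(total, limit))) is false, then delta=2, then result=0, then (idx=0), then result=-36, then (idx=1), then result=-73, then (idx=2), then result=-111, then returns -10. g: delta=-1, then total=-8, then (((-(limit * total)) == (step * (-(-6)))) && (max(base, delta) <= min(total, limit))) is false, then delta=2, then result=0, then (idx=0), then result=-38, then (idx=1), then result=-75, then (idx=2), then result=-111, then returns -10. Both give -10.
An exhaustive pass over the 378 declared inputs shows identical outputs.
verdict: equivalent


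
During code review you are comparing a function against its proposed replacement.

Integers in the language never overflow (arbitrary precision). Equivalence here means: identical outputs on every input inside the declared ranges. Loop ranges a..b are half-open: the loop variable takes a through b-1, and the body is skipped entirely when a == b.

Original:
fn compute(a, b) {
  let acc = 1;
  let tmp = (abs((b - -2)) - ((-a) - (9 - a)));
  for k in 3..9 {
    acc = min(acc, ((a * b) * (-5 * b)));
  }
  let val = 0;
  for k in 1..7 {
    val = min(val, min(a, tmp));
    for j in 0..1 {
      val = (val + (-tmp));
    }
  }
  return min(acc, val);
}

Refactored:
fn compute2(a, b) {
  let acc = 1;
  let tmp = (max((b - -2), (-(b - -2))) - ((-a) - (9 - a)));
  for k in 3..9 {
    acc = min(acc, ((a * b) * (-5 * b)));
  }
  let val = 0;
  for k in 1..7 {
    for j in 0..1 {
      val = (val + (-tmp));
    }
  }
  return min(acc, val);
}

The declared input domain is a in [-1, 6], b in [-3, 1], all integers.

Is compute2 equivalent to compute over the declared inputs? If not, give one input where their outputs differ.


On input a=-1, b=-3, compute returns -61 while compute2 returns -60.
verdict: not equivalent; witness: a=-1, b=-3


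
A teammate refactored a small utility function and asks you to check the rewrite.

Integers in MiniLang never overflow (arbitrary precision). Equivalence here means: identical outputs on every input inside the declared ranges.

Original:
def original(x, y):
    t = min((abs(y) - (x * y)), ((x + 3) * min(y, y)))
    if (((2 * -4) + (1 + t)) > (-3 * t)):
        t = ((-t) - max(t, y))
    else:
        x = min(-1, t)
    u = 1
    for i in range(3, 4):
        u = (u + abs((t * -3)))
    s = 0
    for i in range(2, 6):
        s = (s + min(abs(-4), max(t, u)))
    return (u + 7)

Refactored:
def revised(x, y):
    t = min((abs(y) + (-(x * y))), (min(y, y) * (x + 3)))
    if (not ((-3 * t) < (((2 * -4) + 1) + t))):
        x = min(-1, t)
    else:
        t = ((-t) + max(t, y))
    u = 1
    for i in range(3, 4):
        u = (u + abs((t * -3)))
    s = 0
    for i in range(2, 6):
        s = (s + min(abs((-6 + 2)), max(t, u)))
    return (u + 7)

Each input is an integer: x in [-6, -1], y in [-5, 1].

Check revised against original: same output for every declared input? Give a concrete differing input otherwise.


Evaluate both at x=-1, y=1.
original: t=2, then (((2 * -4) + (1 + t)) > (-3 * t)) is true, then t=-4, then u=1, then (i=3), then u=13, then s=0, then (i=2), then s=4, then (i=3), then s=8, then (i=4), then s=12, then (i=5), then s=16, then returns 20
revised: t=2, then (not ((-3 * t) < (((2 * -4) + 1) + t))) is false, then t=0, then u=1, then (i=3), then u=1, then s=0, then (i=2), then s=1, then (i=3), then s=2, then (i=4), then s=3, then (i=5), then s=4, then returns 8
20 and 8 differ, so these are not the same function on this domain.
verdict: not equivalent; witness: x=-1, y=1


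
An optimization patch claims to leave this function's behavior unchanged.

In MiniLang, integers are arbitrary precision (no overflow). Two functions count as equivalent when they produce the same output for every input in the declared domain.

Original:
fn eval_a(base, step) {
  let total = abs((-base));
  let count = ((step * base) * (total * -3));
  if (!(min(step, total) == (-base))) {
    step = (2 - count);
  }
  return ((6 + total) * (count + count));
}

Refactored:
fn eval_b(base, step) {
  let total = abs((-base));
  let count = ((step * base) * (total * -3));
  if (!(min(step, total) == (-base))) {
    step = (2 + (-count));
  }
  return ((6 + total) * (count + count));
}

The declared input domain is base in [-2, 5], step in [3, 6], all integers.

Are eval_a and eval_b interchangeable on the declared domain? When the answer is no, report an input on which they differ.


The two versions differ — the changes include arithmetic usage differs.
Tracing base=4, step=3: eval_a: total becomes 4; next count becomes -144; next (!(min(step, total) == (-base))) evaluates to true; next step becomes 146; next final value -2880 | eval_b: total becomes 4; next count becomes -144; next (!(min(step, total) == (-base))) evaluates to true; next step becomes 146; next final value -2880 — matching result -2880.
An exhaustive pass over the 32 declared inputs shows identical outputs.
verdict: equivalent


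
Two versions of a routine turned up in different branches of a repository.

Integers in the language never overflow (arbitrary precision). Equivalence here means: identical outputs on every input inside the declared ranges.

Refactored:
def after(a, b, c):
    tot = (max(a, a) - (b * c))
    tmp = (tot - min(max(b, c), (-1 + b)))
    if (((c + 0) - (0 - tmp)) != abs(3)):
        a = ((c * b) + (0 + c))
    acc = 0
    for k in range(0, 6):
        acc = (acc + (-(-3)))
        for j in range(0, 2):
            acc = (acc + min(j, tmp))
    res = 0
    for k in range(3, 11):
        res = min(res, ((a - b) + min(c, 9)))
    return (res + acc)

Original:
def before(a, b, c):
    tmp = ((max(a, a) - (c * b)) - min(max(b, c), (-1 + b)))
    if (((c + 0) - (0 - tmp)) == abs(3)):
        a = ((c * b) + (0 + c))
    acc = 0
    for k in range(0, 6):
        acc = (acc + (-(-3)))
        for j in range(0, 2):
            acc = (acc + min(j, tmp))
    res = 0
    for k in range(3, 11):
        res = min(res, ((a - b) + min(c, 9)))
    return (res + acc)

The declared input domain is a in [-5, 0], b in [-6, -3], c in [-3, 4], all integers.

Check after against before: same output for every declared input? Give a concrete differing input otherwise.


Evaluate both at a=-5, b=-6, c=-3.
before: tmp=-16, then (((c + 0) - (0 - tmp)) == abs(3)) is false, then acc=0, then (k=0), then acc=3, then (j=0), then acc=-13, then (j=1), then acc=-29, then (k=1), then acc=-26, then (j=0), then acc=-42, then (j=1), then acc=-58, then (k=2), then acc=-55, then (j=0), then acc=-71, then (j=1), then acc=-87, then (k=3), then acc=-84, then (j=0), then acc=-100, then (j=1), then acc=-116, then (k=4), then acc=-113, then (j=0), then acc=-129, then (j=1), then acc=-145, then (k=5), then acc=-142, then (j=0), then acc=-158, then (j=1), then acc=-174, then res=0, then (k=3), then res=-2, then (k=4), then res=-2, then (k=5), then res=-2, then (k=6), then res=-2, then (k=7), then res=-2, then (k=8), then res=-2, then (k=9), then res=-2, then (k=10), then res=-2, then returns -176
after: tot=-23, then tmp=-16, then (((c + 0) - (0 - tmp)) != abs(3)) is true, then a=15, then acc=0, then (k=0), then acc=3, then (j=0), then acc=-13, then (j=1), then acc=-29, then (k=1), then acc=-26, then (j=0), then acc=-42, then (j=1), then acc=-58, then (k=2), then acc=-55, then (j=0), then acc=-71, then (j=1), then acc=-87, then (k=3), then acc=-84, then (j=0), then acc=-100, then (j=1), then acc=-116, then (k=4), then acc=-113, then (j=0), then acc=-129, then (j=1), then acc=-145, then (k=5), then acc=-142, then (j=0), then acc=-158, then (j=1), then acc=-174, then res=0, then (k=3), then res=0, then (k=4), then res=0, then (k=5), then res=0, then (k=6), then res=0, then (k=7), then res=0, then (k=8), then res=0, then (k=9), then res=0, then (k=10), then res=0, then returns -174
-176 != -174, so the rewrite changes behavior.
verdict: not equivalent; witness: a=-5, b=-6, c=-3
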